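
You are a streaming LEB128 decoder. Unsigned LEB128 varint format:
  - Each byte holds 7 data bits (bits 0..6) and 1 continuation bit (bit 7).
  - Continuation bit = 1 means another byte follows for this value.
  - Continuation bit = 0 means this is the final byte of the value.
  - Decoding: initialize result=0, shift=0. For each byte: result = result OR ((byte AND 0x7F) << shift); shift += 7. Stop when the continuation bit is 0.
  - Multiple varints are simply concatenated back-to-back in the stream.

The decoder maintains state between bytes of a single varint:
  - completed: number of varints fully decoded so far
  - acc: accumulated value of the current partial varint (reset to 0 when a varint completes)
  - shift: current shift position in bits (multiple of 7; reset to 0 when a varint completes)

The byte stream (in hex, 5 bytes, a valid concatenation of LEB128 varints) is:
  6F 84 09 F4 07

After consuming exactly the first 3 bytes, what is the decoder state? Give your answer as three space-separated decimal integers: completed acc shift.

Answer: 2 0 0

Derivation:
byte[0]=0x6F cont=0 payload=0x6F: varint #1 complete (value=111); reset -> completed=1 acc=0 shift=0
byte[1]=0x84 cont=1 payload=0x04: acc |= 4<<0 -> completed=1 acc=4 shift=7
byte[2]=0x09 cont=0 payload=0x09: varint #2 complete (value=1156); reset -> completed=2 acc=0 shift=0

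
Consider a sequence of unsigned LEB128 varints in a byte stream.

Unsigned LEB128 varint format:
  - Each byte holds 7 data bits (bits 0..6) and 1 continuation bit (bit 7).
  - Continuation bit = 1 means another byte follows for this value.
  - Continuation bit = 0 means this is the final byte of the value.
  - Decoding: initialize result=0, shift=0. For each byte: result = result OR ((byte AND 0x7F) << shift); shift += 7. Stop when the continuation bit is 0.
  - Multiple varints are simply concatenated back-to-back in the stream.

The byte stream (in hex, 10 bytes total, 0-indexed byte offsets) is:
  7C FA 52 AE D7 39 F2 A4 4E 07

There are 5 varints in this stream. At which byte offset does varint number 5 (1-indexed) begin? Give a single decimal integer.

  byte[0]=0x7C cont=0 payload=0x7C=124: acc |= 124<<0 -> acc=124 shift=7 [end]
Varint 1: bytes[0:1] = 7C -> value 124 (1 byte(s))
  byte[1]=0xFA cont=1 payload=0x7A=122: acc |= 122<<0 -> acc=122 shift=7
  byte[2]=0x52 cont=0 payload=0x52=82: acc |= 82<<7 -> acc=10618 shift=14 [end]
Varint 2: bytes[1:3] = FA 52 -> value 10618 (2 byte(s))
  byte[3]=0xAE cont=1 payload=0x2E=46: acc |= 46<<0 -> acc=46 shift=7
  byte[4]=0xD7 cont=1 payload=0x57=87: acc |= 87<<7 -> acc=11182 shift=14
  byte[5]=0x39 cont=0 payload=0x39=57: acc |= 57<<14 -> acc=945070 shift=21 [end]
Varint 3: bytes[3:6] = AE D7 39 -> value 945070 (3 byte(s))
  byte[6]=0xF2 cont=1 payload=0x72=114: acc |= 114<<0 -> acc=114 shift=7
  byte[7]=0xA4 cont=1 payload=0x24=36: acc |= 36<<7 -> acc=4722 shift=14
  byte[8]=0x4E cont=0 payload=0x4E=78: acc |= 78<<14 -> acc=1282674 shift=21 [end]
Varint 4: bytes[6:9] = F2 A4 4E -> value 1282674 (3 byte(s))
  byte[9]=0x07 cont=0 payload=0x07=7: acc |= 7<<0 -> acc=7 shift=7 [end]
Varint 5: bytes[9:10] = 07 -> value 7 (1 byte(s))

Answer: 9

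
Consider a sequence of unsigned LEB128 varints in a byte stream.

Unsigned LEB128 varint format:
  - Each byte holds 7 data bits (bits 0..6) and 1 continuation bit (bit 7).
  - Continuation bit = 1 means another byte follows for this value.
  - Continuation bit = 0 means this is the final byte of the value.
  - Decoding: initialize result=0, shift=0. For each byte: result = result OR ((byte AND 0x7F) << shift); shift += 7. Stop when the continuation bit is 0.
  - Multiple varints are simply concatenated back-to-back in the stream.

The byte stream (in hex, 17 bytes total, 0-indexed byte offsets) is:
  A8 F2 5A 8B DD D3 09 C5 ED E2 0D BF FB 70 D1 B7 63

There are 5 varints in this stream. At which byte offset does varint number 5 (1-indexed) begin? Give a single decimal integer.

  byte[0]=0xA8 cont=1 payload=0x28=40: acc |= 40<<0 -> acc=40 shift=7
  byte[1]=0xF2 cont=1 payload=0x72=114: acc |= 114<<7 -> acc=14632 shift=14
  byte[2]=0x5A cont=0 payload=0x5A=90: acc |= 90<<14 -> acc=1489192 shift=21 [end]
Varint 1: bytes[0:3] = A8 F2 5A -> value 1489192 (3 byte(s))
  byte[3]=0x8B cont=1 payload=0x0B=11: acc |= 11<<0 -> acc=11 shift=7
  byte[4]=0xDD cont=1 payload=0x5D=93: acc |= 93<<7 -> acc=11915 shift=14
  byte[5]=0xD3 cont=1 payload=0x53=83: acc |= 83<<14 -> acc=1371787 shift=21
  byte[6]=0x09 cont=0 payload=0x09=9: acc |= 9<<21 -> acc=20246155 shift=28 [end]
Varint 2: bytes[3:7] = 8B DD D3 09 -> value 20246155 (4 byte(s))
  byte[7]=0xC5 cont=1 payload=0x45=69: acc |= 69<<0 -> acc=69 shift=7
  byte[8]=0xED cont=1 payload=0x6D=109: acc |= 109<<7 -> acc=14021 shift=14
  byte[9]=0xE2 cont=1 payload=0x62=98: acc |= 98<<14 -> acc=1619653 shift=21
  byte[10]=0x0D cont=0 payload=0x0D=13: acc |= 13<<21 -> acc=28882629 shift=28 [end]
Varint 3: bytes[7:11] = C5 ED E2 0D -> value 28882629 (4 byte(s))
  byte[11]=0xBF cont=1 payload=0x3F=63: acc |= 63<<0 -> acc=63 shift=7
  byte[12]=0xFB cont=1 payload=0x7B=123: acc |= 123<<7 -> acc=15807 shift=14
  byte[13]=0x70 cont=0 payload=0x70=112: acc |= 112<<14 -> acc=1850815 shift=21 [end]
Varint 4: bytes[11:14] = BF FB 70 -> value 1850815 (3 byte(s))
  byte[14]=0xD1 cont=1 payload=0x51=81: acc |= 81<<0 -> acc=81 shift=7
  byte[15]=0xB7 cont=1 payload=0x37=55: acc |= 55<<7 -> acc=7121 shift=14
  byte[16]=0x63 cont=0 payload=0x63=99: acc |= 99<<14 -> acc=1629137 shift=21 [end]
Varint 5: bytes[14:17] = D1 B7 63 -> value 1629137 (3 byte(s))

Answer: 14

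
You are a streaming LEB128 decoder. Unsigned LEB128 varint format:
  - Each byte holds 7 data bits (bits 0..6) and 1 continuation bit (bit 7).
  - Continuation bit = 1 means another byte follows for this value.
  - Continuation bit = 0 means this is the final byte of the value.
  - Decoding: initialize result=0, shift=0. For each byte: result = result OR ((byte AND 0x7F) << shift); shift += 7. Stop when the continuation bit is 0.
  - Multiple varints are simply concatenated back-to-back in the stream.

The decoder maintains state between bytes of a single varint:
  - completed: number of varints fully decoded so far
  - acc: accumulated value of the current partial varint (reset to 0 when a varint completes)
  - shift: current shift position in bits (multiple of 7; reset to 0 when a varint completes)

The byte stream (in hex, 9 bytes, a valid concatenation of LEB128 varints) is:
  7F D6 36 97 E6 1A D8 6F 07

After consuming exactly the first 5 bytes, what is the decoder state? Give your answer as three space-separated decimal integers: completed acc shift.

byte[0]=0x7F cont=0 payload=0x7F: varint #1 complete (value=127); reset -> completed=1 acc=0 shift=0
byte[1]=0xD6 cont=1 payload=0x56: acc |= 86<<0 -> completed=1 acc=86 shift=7
byte[2]=0x36 cont=0 payload=0x36: varint #2 complete (value=6998); reset -> completed=2 acc=0 shift=0
byte[3]=0x97 cont=1 payload=0x17: acc |= 23<<0 -> completed=2 acc=23 shift=7
byte[4]=0xE6 cont=1 payload=0x66: acc |= 102<<7 -> completed=2 acc=13079 shift=14

Answer: 2 13079 14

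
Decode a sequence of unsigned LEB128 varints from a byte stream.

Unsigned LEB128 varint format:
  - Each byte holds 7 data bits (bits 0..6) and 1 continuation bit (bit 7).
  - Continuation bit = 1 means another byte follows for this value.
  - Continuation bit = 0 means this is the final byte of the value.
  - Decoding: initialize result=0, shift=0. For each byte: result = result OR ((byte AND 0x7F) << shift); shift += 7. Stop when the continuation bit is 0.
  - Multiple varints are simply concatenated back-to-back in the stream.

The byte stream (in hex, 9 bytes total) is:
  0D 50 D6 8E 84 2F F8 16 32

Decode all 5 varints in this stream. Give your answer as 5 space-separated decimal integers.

  byte[0]=0x0D cont=0 payload=0x0D=13: acc |= 13<<0 -> acc=13 shift=7 [end]
Varint 1: bytes[0:1] = 0D -> value 13 (1 byte(s))
  byte[1]=0x50 cont=0 payload=0x50=80: acc |= 80<<0 -> acc=80 shift=7 [end]
Varint 2: bytes[1:2] = 50 -> value 80 (1 byte(s))
  byte[2]=0xD6 cont=1 payload=0x56=86: acc |= 86<<0 -> acc=86 shift=7
  byte[3]=0x8E cont=1 payload=0x0E=14: acc |= 14<<7 -> acc=1878 shift=14
  byte[4]=0x84 cont=1 payload=0x04=4: acc |= 4<<14 -> acc=67414 shift=21
  byte[5]=0x2F cont=0 payload=0x2F=47: acc |= 47<<21 -> acc=98633558 shift=28 [end]
Varint 3: bytes[2:6] = D6 8E 84 2F -> value 98633558 (4 byte(s))
  byte[6]=0xF8 cont=1 payload=0x78=120: acc |= 120<<0 -> acc=120 shift=7
  byte[7]=0x16 cont=0 payload=0x16=22: acc |= 22<<7 -> acc=2936 shift=14 [end]
Varint 4: bytes[6:8] = F8 16 -> value 2936 (2 byte(s))
  byte[8]=0x32 cont=0 payload=0x32=50: acc |= 50<<0 -> acc=50 shift=7 [end]
Varint 5: bytes[8:9] = 32 -> value 50 (1 byte(s))

Answer: 13 80 98633558 2936 50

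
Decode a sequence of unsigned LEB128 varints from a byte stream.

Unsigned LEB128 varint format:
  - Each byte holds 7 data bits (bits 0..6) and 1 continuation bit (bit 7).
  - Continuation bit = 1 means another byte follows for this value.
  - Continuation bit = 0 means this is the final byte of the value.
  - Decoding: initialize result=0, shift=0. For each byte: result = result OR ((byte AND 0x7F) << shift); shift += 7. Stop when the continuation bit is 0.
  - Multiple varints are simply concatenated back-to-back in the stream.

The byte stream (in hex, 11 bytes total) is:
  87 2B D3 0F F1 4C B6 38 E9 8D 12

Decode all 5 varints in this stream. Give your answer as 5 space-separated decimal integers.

  byte[0]=0x87 cont=1 payload=0x07=7: acc |= 7<<0 -> acc=7 shift=7
  byte[1]=0x2B cont=0 payload=0x2B=43: acc |= 43<<7 -> acc=5511 shift=14 [end]
Varint 1: bytes[0:2] = 87 2B -> value 5511 (2 byte(s))
  byte[2]=0xD3 cont=1 payload=0x53=83: acc |= 83<<0 -> acc=83 shift=7
  byte[3]=0x0F cont=0 payload=0x0F=15: acc |= 15<<7 -> acc=2003 shift=14 [end]
Varint 2: bytes[2:4] = D3 0F -> value 2003 (2 byte(s))
  byte[4]=0xF1 cont=1 payload=0x71=113: acc |= 113<<0 -> acc=113 shift=7
  byte[5]=0x4C cont=0 payload=0x4C=76: acc |= 76<<7 -> acc=9841 shift=14 [end]
Varint 3: bytes[4:6] = F1 4C -> value 9841 (2 byte(s))
  byte[6]=0xB6 cont=1 payload=0x36=54: acc |= 54<<0 -> acc=54 shift=7
  byte[7]=0x38 cont=0 payload=0x38=56: acc |= 56<<7 -> acc=7222 shift=14 [end]
Varint 4: bytes[6:8] = B6 38 -> value 7222 (2 byte(s))
  byte[8]=0xE9 cont=1 payload=0x69=105: acc |= 105<<0 -> acc=105 shift=7
  byte[9]=0x8D cont=1 payload=0x0D=13: acc |= 13<<7 -> acc=1769 shift=14
  byte[10]=0x12 cont=0 payload=0x12=18: acc |= 18<<14 -> acc=296681 shift=21 [end]
Varint 5: bytes[8:11] = E9 8D 12 -> value 296681 (3 byte(s))

Answer: 5511 2003 9841 7222 296681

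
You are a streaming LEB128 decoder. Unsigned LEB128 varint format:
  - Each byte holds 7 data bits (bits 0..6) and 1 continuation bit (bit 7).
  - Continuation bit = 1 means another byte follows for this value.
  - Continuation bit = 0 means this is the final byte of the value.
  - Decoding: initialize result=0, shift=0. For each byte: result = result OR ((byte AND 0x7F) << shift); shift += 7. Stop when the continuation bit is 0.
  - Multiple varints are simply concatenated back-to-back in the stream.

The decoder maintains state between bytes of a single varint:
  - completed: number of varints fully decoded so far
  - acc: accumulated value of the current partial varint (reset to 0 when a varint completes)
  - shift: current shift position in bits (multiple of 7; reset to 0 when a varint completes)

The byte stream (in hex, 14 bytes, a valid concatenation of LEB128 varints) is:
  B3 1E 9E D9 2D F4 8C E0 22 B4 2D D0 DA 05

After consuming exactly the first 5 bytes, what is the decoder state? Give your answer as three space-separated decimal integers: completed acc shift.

Answer: 2 0 0

Derivation:
byte[0]=0xB3 cont=1 payload=0x33: acc |= 51<<0 -> completed=0 acc=51 shift=7
byte[1]=0x1E cont=0 payload=0x1E: varint #1 complete (value=3891); reset -> completed=1 acc=0 shift=0
byte[2]=0x9E cont=1 payload=0x1E: acc |= 30<<0 -> completed=1 acc=30 shift=7
byte[3]=0xD9 cont=1 payload=0x59: acc |= 89<<7 -> completed=1 acc=11422 shift=14
byte[4]=0x2D cont=0 payload=0x2D: varint #2 complete (value=748702); reset -> completed=2 acc=0 shift=0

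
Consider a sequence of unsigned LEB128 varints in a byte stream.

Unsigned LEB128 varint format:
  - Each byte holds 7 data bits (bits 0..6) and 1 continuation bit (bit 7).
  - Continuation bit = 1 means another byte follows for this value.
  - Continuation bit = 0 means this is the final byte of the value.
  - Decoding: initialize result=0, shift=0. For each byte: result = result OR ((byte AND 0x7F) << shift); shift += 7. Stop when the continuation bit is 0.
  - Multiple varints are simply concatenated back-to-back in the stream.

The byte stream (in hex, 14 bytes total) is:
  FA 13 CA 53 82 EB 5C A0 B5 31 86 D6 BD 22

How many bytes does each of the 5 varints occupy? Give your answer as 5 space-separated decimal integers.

Answer: 2 2 3 3 4

Derivation:
  byte[0]=0xFA cont=1 payload=0x7A=122: acc |= 122<<0 -> acc=122 shift=7
  byte[1]=0x13 cont=0 payload=0x13=19: acc |= 19<<7 -> acc=2554 shift=14 [end]
Varint 1: bytes[0:2] = FA 13 -> value 2554 (2 byte(s))
  byte[2]=0xCA cont=1 payload=0x4A=74: acc |= 74<<0 -> acc=74 shift=7
  byte[3]=0x53 cont=0 payload=0x53=83: acc |= 83<<7 -> acc=10698 shift=14 [end]
Varint 2: bytes[2:4] = CA 53 -> value 10698 (2 byte(s))
  byte[4]=0x82 cont=1 payload=0x02=2: acc |= 2<<0 -> acc=2 shift=7
  byte[5]=0xEB cont=1 payload=0x6B=107: acc |= 107<<7 -> acc=13698 shift=14
  byte[6]=0x5C cont=0 payload=0x5C=92: acc |= 92<<14 -> acc=1521026 shift=21 [end]
Varint 3: bytes[4:7] = 82 EB 5C -> value 1521026 (3 byte(s))
  byte[7]=0xA0 cont=1 payload=0x20=32: acc |= 32<<0 -> acc=32 shift=7
  byte[8]=0xB5 cont=1 payload=0x35=53: acc |= 53<<7 -> acc=6816 shift=14
  byte[9]=0x31 cont=0 payload=0x31=49: acc |= 49<<14 -> acc=809632 shift=21 [end]
Varint 4: bytes[7:10] = A0 B5 31 -> value 809632 (3 byte(s))
  byte[10]=0x86 cont=1 payload=0x06=6: acc |= 6<<0 -> acc=6 shift=7
  byte[11]=0xD6 cont=1 payload=0x56=86: acc |= 86<<7 -> acc=11014 shift=14
  byte[12]=0xBD cont=1 payload=0x3D=61: acc |= 61<<14 -> acc=1010438 shift=21
  byte[13]=0x22 cont=0 payload=0x22=34: acc |= 34<<21 -> acc=72313606 shift=28 [end]
Varint 5: bytes[10:14] = 86 D6 BD 22 -> value 72313606 (4 byte(s))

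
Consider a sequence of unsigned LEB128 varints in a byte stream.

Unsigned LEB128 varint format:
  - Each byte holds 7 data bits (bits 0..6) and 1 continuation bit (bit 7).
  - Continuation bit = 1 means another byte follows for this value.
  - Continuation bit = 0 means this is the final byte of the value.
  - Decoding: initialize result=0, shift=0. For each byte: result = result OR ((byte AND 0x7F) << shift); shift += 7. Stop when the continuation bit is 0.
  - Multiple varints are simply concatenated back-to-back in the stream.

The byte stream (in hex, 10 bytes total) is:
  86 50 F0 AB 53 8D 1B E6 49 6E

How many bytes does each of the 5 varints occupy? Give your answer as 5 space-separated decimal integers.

Answer: 2 3 2 2 1

Derivation:
  byte[0]=0x86 cont=1 payload=0x06=6: acc |= 6<<0 -> acc=6 shift=7
  byte[1]=0x50 cont=0 payload=0x50=80: acc |= 80<<7 -> acc=10246 shift=14 [end]
Varint 1: bytes[0:2] = 86 50 -> value 10246 (2 byte(s))
  byte[2]=0xF0 cont=1 payload=0x70=112: acc |= 112<<0 -> acc=112 shift=7
  byte[3]=0xAB cont=1 payload=0x2B=43: acc |= 43<<7 -> acc=5616 shift=14
  byte[4]=0x53 cont=0 payload=0x53=83: acc |= 83<<14 -> acc=1365488 shift=21 [end]
Varint 2: bytes[2:5] = F0 AB 53 -> value 1365488 (3 byte(s))
  byte[5]=0x8D cont=1 payload=0x0D=13: acc |= 13<<0 -> acc=13 shift=7
  byte[6]=0x1B cont=0 payload=0x1B=27: acc |= 27<<7 -> acc=3469 shift=14 [end]
Varint 3: bytes[5:7] = 8D 1B -> value 3469 (2 byte(s))
  byte[7]=0xE6 cont=1 payload=0x66=102: acc |= 102<<0 -> acc=102 shift=7
  byte[8]=0x49 cont=0 payload=0x49=73: acc |= 73<<7 -> acc=9446 shift=14 [end]
Varint 4: bytes[7:9] = E6 49 -> value 9446 (2 byte(s))
  byte[9]=0x6E cont=0 payload=0x6E=110: acc |= 110<<0 -> acc=110 shift=7 [end]
Varint 5: bytes[9:10] = 6E -> value 110 (1 byte(s))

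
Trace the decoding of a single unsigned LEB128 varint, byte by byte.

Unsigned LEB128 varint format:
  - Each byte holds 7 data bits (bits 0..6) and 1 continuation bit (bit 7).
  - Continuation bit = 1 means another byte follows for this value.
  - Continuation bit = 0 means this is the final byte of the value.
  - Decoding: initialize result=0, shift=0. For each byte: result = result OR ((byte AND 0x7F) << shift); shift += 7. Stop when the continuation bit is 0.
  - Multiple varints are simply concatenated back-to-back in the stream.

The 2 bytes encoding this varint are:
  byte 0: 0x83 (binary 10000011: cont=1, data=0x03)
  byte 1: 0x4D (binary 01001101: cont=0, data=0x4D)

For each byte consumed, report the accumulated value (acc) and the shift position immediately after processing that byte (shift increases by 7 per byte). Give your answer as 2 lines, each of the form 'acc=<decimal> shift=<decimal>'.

Answer: acc=3 shift=7
acc=9859 shift=14

Derivation:
byte 0=0x83: payload=0x03=3, contrib = 3<<0 = 3; acc -> 3, shift -> 7
byte 1=0x4D: payload=0x4D=77, contrib = 77<<7 = 9856; acc -> 9859, shift -> 14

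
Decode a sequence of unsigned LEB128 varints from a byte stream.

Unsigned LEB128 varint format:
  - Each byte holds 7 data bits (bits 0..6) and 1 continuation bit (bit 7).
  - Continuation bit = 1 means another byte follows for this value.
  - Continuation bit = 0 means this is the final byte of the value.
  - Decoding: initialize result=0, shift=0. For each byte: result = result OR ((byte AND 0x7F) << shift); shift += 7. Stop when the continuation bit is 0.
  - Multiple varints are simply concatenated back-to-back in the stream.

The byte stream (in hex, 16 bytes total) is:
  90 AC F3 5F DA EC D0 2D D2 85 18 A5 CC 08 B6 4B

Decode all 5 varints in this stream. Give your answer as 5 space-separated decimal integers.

  byte[0]=0x90 cont=1 payload=0x10=16: acc |= 16<<0 -> acc=16 shift=7
  byte[1]=0xAC cont=1 payload=0x2C=44: acc |= 44<<7 -> acc=5648 shift=14
  byte[2]=0xF3 cont=1 payload=0x73=115: acc |= 115<<14 -> acc=1889808 shift=21
  byte[3]=0x5F cont=0 payload=0x5F=95: acc |= 95<<21 -> acc=201119248 shift=28 [end]
Varint 1: bytes[0:4] = 90 AC F3 5F -> value 201119248 (4 byte(s))
  byte[4]=0xDA cont=1 payload=0x5A=90: acc |= 90<<0 -> acc=90 shift=7
  byte[5]=0xEC cont=1 payload=0x6C=108: acc |= 108<<7 -> acc=13914 shift=14
  byte[6]=0xD0 cont=1 payload=0x50=80: acc |= 80<<14 -> acc=1324634 shift=21
  byte[7]=0x2D cont=0 payload=0x2D=45: acc |= 45<<21 -> acc=95696474 shift=28 [end]
Varint 2: bytes[4:8] = DA EC D0 2D -> value 95696474 (4 byte(s))
  byte[8]=0xD2 cont=1 payload=0x52=82: acc |= 82<<0 -> acc=82 shift=7
  byte[9]=0x85 cont=1 payload=0x05=5: acc |= 5<<7 -> acc=722 shift=14
  byte[10]=0x18 cont=0 payload=0x18=24: acc |= 24<<14 -> acc=393938 shift=21 [end]
Varint 3: bytes[8:11] = D2 85 18 -> value 393938 (3 byte(s))
  byte[11]=0xA5 cont=1 payload=0x25=37: acc |= 37<<0 -> acc=37 shift=7
  byte[12]=0xCC cont=1 payload=0x4C=76: acc |= 76<<7 -> acc=9765 shift=14
  byte[13]=0x08 cont=0 payload=0x08=8: acc |= 8<<14 -> acc=140837 shift=21 [end]
Varint 4: bytes[11:14] = A5 CC 08 -> value 140837 (3 byte(s))
  byte[14]=0xB6 cont=1 payload=0x36=54: acc |= 54<<0 -> acc=54 shift=7
  byte[15]=0x4B cont=0 payload=0x4B=75: acc |= 75<<7 -> acc=9654 shift=14 [end]
Varint 5: bytes[14:16] = B6 4B -> value 9654 (2 byte(s))

Answer: 201119248 95696474 393938 140837 9654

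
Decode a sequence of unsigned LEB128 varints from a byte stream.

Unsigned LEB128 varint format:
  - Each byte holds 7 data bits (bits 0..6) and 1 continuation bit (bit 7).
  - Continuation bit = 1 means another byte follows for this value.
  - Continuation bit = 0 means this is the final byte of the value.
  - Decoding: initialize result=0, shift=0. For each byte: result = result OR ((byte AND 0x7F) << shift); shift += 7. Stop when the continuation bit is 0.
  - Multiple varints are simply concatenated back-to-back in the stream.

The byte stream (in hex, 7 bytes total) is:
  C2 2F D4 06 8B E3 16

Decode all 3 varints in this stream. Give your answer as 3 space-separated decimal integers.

  byte[0]=0xC2 cont=1 payload=0x42=66: acc |= 66<<0 -> acc=66 shift=7
  byte[1]=0x2F cont=0 payload=0x2F=47: acc |= 47<<7 -> acc=6082 shift=14 [end]
Varint 1: bytes[0:2] = C2 2F -> value 6082 (2 byte(s))
  byte[2]=0xD4 cont=1 payload=0x54=84: acc |= 84<<0 -> acc=84 shift=7
  byte[3]=0x06 cont=0 payload=0x06=6: acc |= 6<<7 -> acc=852 shift=14 [end]
Varint 2: bytes[2:4] = D4 06 -> value 852 (2 byte(s))
  byte[4]=0x8B cont=1 payload=0x0B=11: acc |= 11<<0 -> acc=11 shift=7
  byte[5]=0xE3 cont=1 payload=0x63=99: acc |= 99<<7 -> acc=12683 shift=14
  byte[6]=0x16 cont=0 payload=0x16=22: acc |= 22<<14 -> acc=373131 shift=21 [end]
Varint 3: bytes[4:7] = 8B E3 16 -> value 373131 (3 byte(s))

Answer: 6082 852 373131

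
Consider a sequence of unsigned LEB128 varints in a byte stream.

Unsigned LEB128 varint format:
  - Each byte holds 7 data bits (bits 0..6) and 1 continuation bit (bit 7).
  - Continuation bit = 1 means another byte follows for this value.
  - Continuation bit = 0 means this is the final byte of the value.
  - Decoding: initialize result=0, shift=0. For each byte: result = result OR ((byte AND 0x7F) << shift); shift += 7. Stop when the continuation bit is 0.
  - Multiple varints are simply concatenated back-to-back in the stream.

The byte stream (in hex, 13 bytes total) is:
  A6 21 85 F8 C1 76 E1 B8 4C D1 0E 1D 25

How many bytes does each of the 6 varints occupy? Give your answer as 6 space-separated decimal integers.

  byte[0]=0xA6 cont=1 payload=0x26=38: acc |= 38<<0 -> acc=38 shift=7
  byte[1]=0x21 cont=0 payload=0x21=33: acc |= 33<<7 -> acc=4262 shift=14 [end]
Varint 1: bytes[0:2] = A6 21 -> value 4262 (2 byte(s))
  byte[2]=0x85 cont=1 payload=0x05=5: acc |= 5<<0 -> acc=5 shift=7
  byte[3]=0xF8 cont=1 payload=0x78=120: acc |= 120<<7 -> acc=15365 shift=14
  byte[4]=0xC1 cont=1 payload=0x41=65: acc |= 65<<14 -> acc=1080325 shift=21
  byte[5]=0x76 cont=0 payload=0x76=118: acc |= 118<<21 -> acc=248544261 shift=28 [end]
Varint 2: bytes[2:6] = 85 F8 C1 76 -> value 248544261 (4 byte(s))
  byte[6]=0xE1 cont=1 payload=0x61=97: acc |= 97<<0 -> acc=97 shift=7
  byte[7]=0xB8 cont=1 payload=0x38=56: acc |= 56<<7 -> acc=7265 shift=14
  byte[8]=0x4C cont=0 payload=0x4C=76: acc |= 76<<14 -> acc=1252449 shift=21 [end]
Varint 3: bytes[6:9] = E1 B8 4C -> value 1252449 (3 byte(s))
  byte[9]=0xD1 cont=1 payload=0x51=81: acc |= 81<<0 -> acc=81 shift=7
  byte[10]=0x0E cont=0 payload=0x0E=14: acc |= 14<<7 -> acc=1873 shift=14 [end]
Varint 4: bytes[9:11] = D1 0E -> value 1873 (2 byte(s))
  byte[11]=0x1D cont=0 payload=0x1D=29: acc |= 29<<0 -> acc=29 shift=7 [end]
Varint 5: bytes[11:12] = 1D -> value 29 (1 byte(s))
  byte[12]=0x25 cont=0 payload=0x25=37: acc |= 37<<0 -> acc=37 shift=7 [end]
Varint 6: bytes[12:13] = 25 -> value 37 (1 byte(s))

Answer: 2 4 3 2 1 1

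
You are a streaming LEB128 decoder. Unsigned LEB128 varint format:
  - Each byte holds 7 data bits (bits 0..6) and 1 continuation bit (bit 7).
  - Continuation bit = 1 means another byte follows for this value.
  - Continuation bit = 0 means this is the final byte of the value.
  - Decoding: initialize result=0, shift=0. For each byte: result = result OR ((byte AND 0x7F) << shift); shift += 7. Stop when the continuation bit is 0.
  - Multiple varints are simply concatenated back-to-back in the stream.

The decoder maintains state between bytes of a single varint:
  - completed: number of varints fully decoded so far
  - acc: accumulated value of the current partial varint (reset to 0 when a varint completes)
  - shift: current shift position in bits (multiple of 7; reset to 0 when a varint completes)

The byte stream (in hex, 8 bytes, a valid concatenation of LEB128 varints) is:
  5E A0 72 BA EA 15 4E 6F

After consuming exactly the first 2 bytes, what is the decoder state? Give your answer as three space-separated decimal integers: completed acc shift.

byte[0]=0x5E cont=0 payload=0x5E: varint #1 complete (value=94); reset -> completed=1 acc=0 shift=0
byte[1]=0xA0 cont=1 payload=0x20: acc |= 32<<0 -> completed=1 acc=32 shift=7

Answer: 1 32 7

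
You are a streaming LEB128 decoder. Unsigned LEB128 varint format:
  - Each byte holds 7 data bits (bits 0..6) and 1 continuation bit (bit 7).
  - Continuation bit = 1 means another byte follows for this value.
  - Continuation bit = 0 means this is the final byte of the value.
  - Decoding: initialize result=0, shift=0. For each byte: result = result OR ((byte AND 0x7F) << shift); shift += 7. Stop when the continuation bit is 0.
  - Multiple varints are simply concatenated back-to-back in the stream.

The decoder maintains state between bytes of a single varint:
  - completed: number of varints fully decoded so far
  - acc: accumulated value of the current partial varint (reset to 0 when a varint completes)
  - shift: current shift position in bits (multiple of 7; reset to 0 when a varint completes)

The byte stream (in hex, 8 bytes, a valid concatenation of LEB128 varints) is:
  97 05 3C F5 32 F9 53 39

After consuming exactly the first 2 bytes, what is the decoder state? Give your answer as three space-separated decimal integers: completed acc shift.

byte[0]=0x97 cont=1 payload=0x17: acc |= 23<<0 -> completed=0 acc=23 shift=7
byte[1]=0x05 cont=0 payload=0x05: varint #1 complete (value=663); reset -> completed=1 acc=0 shift=0

Answer: 1 0 0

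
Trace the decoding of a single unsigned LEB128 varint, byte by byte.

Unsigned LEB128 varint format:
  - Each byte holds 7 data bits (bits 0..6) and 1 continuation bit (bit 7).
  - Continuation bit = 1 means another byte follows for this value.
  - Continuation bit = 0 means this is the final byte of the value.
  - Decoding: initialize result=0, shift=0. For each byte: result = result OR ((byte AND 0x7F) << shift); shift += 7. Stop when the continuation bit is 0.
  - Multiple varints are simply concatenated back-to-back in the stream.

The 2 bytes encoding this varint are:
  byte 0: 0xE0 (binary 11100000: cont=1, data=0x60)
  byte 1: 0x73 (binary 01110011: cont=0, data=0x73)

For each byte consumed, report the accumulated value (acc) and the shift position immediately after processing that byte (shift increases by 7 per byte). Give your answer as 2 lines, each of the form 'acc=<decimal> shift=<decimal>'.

byte 0=0xE0: payload=0x60=96, contrib = 96<<0 = 96; acc -> 96, shift -> 7
byte 1=0x73: payload=0x73=115, contrib = 115<<7 = 14720; acc -> 14816, shift -> 14

Answer: acc=96 shift=7
acc=14816 shift=14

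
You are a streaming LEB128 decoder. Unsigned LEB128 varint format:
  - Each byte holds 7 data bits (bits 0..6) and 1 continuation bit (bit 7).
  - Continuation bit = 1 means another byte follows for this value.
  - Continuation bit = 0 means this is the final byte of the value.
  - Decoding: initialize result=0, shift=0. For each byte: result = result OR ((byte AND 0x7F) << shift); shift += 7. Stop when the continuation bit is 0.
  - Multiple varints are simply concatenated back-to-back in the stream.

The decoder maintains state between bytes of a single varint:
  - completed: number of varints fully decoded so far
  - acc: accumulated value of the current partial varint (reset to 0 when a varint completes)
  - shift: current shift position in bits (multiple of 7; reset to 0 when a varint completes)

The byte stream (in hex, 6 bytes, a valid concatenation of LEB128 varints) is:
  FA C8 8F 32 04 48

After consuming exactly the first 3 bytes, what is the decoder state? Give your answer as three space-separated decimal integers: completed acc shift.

byte[0]=0xFA cont=1 payload=0x7A: acc |= 122<<0 -> completed=0 acc=122 shift=7
byte[1]=0xC8 cont=1 payload=0x48: acc |= 72<<7 -> completed=0 acc=9338 shift=14
byte[2]=0x8F cont=1 payload=0x0F: acc |= 15<<14 -> completed=0 acc=255098 shift=21

Answer: 0 255098 21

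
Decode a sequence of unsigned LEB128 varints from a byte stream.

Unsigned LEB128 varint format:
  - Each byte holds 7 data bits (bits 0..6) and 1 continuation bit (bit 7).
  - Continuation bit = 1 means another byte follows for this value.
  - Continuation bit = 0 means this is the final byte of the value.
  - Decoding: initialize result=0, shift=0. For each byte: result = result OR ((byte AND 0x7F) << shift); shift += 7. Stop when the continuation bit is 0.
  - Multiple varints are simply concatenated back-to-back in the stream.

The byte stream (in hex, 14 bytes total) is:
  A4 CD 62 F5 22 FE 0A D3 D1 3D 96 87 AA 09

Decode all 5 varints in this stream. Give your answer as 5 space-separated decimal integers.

  byte[0]=0xA4 cont=1 payload=0x24=36: acc |= 36<<0 -> acc=36 shift=7
  byte[1]=0xCD cont=1 payload=0x4D=77: acc |= 77<<7 -> acc=9892 shift=14
  byte[2]=0x62 cont=0 payload=0x62=98: acc |= 98<<14 -> acc=1615524 shift=21 [end]
Varint 1: bytes[0:3] = A4 CD 62 -> value 1615524 (3 byte(s))
  byte[3]=0xF5 cont=1 payload=0x75=117: acc |= 117<<0 -> acc=117 shift=7
  byte[4]=0x22 cont=0 payload=0x22=34: acc |= 34<<7 -> acc=4469 shift=14 [end]
Varint 2: bytes[3:5] = F5 22 -> value 4469 (2 byte(s))
  byte[5]=0xFE cont=1 payload=0x7E=126: acc |= 126<<0 -> acc=126 shift=7
  byte[6]=0x0A cont=0 payload=0x0A=10: acc |= 10<<7 -> acc=1406 shift=14 [end]
Varint 3: bytes[5:7] = FE 0A -> value 1406 (2 byte(s))
  byte[7]=0xD3 cont=1 payload=0x53=83: acc |= 83<<0 -> acc=83 shift=7
  byte[8]=0xD1 cont=1 payload=0x51=81: acc |= 81<<7 -> acc=10451 shift=14
  byte[9]=0x3D cont=0 payload=0x3D=61: acc |= 61<<14 -> acc=1009875 shift=21 [end]
Varint 4: bytes[7:10] = D3 D1 3D -> value 1009875 (3 byte(s))
  byte[10]=0x96 cont=1 payload=0x16=22: acc |= 22<<0 -> acc=22 shift=7
  byte[11]=0x87 cont=1 payload=0x07=7: acc |= 7<<7 -> acc=918 shift=14
  byte[12]=0xAA cont=1 payload=0x2A=42: acc |= 42<<14 -> acc=689046 shift=21
  byte[13]=0x09 cont=0 payload=0x09=9: acc |= 9<<21 -> acc=19563414 shift=28 [end]
Varint 5: bytes[10:14] = 96 87 AA 09 -> value 19563414 (4 byte(s))

Answer: 1615524 4469 1406 1009875 19563414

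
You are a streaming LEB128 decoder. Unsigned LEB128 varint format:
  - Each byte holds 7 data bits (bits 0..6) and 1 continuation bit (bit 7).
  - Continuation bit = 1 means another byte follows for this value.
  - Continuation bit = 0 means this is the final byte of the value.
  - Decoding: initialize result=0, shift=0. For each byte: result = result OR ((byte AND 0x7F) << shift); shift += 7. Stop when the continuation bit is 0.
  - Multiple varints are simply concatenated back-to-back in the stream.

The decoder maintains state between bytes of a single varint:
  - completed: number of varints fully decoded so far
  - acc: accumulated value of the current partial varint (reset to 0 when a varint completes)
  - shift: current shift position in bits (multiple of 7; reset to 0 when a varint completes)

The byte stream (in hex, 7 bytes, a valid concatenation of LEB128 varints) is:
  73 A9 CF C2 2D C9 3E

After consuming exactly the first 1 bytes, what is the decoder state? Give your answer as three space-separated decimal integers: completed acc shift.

Answer: 1 0 0

Derivation:
byte[0]=0x73 cont=0 payload=0x73: varint #1 complete (value=115); reset -> completed=1 acc=0 shift=0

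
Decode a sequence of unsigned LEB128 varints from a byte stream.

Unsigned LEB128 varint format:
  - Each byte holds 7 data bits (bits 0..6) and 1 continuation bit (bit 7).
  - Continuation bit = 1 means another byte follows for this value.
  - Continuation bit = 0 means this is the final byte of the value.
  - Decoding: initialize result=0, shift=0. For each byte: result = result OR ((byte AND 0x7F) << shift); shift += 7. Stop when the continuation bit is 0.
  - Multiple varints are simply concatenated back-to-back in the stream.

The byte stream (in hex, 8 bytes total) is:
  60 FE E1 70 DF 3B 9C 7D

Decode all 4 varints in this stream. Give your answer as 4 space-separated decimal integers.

Answer: 96 1847550 7647 16028

Derivation:
  byte[0]=0x60 cont=0 payload=0x60=96: acc |= 96<<0 -> acc=96 shift=7 [end]
Varint 1: bytes[0:1] = 60 -> value 96 (1 byte(s))
  byte[1]=0xFE cont=1 payload=0x7E=126: acc |= 126<<0 -> acc=126 shift=7
  byte[2]=0xE1 cont=1 payload=0x61=97: acc |= 97<<7 -> acc=12542 shift=14
  byte[3]=0x70 cont=0 payload=0x70=112: acc |= 112<<14 -> acc=1847550 shift=21 [end]
Varint 2: bytes[1:4] = FE E1 70 -> value 1847550 (3 byte(s))
  byte[4]=0xDF cont=1 payload=0x5F=95: acc |= 95<<0 -> acc=95 shift=7
  byte[5]=0x3B cont=0 payload=0x3B=59: acc |= 59<<7 -> acc=7647 shift=14 [end]
Varint 3: bytes[4:6] = DF 3B -> value 7647 (2 byte(s))
  byte[6]=0x9C cont=1 payload=0x1C=28: acc |= 28<<0 -> acc=28 shift=7
  byte[7]=0x7D cont=0 payload=0x7D=125: acc |= 125<<7 -> acc=16028 shift=14 [end]
Varint 4: bytes[6:8] = 9C 7D -> value 16028 (2 byte(s))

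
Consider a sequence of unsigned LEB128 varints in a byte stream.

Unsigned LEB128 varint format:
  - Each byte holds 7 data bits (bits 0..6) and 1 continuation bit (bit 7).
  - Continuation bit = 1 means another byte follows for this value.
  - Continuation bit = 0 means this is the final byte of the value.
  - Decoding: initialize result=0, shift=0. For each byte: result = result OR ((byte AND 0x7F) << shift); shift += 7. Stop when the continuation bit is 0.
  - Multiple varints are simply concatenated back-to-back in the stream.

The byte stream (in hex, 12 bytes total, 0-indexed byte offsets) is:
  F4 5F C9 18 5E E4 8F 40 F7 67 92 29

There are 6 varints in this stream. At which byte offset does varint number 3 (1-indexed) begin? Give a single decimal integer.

Answer: 4

Derivation:
  byte[0]=0xF4 cont=1 payload=0x74=116: acc |= 116<<0 -> acc=116 shift=7
  byte[1]=0x5F cont=0 payload=0x5F=95: acc |= 95<<7 -> acc=12276 shift=14 [end]
Varint 1: bytes[0:2] = F4 5F -> value 12276 (2 byte(s))
  byte[2]=0xC9 cont=1 payload=0x49=73: acc |= 73<<0 -> acc=73 shift=7
  byte[3]=0x18 cont=0 payload=0x18=24: acc |= 24<<7 -> acc=3145 shift=14 [end]
Varint 2: bytes[2:4] = C9 18 -> value 3145 (2 byte(s))
  byte[4]=0x5E cont=0 payload=0x5E=94: acc |= 94<<0 -> acc=94 shift=7 [end]
Varint 3: bytes[4:5] = 5E -> value 94 (1 byte(s))
  byte[5]=0xE4 cont=1 payload=0x64=100: acc |= 100<<0 -> acc=100 shift=7
  byte[6]=0x8F cont=1 payload=0x0F=15: acc |= 15<<7 -> acc=2020 shift=14
  byte[7]=0x40 cont=0 payload=0x40=64: acc |= 64<<14 -> acc=1050596 shift=21 [end]
Varint 4: bytes[5:8] = E4 8F 40 -> value 1050596 (3 byte(s))
  byte[8]=0xF7 cont=1 payload=0x77=119: acc |= 119<<0 -> acc=119 shift=7
  byte[9]=0x67 cont=0 payload=0x67=103: acc |= 103<<7 -> acc=13303 shift=14 [end]
Varint 5: bytes[8:10] = F7 67 -> value 13303 (2 byte(s))
  byte[10]=0x92 cont=1 payload=0x12=18: acc |= 18<<0 -> acc=18 shift=7
  byte[11]=0x29 cont=0 payload=0x29=41: acc |= 41<<7 -> acc=5266 shift=14 [end]
Varint 6: bytes[10:12] = 92 29 -> value 5266 (2 byte(s))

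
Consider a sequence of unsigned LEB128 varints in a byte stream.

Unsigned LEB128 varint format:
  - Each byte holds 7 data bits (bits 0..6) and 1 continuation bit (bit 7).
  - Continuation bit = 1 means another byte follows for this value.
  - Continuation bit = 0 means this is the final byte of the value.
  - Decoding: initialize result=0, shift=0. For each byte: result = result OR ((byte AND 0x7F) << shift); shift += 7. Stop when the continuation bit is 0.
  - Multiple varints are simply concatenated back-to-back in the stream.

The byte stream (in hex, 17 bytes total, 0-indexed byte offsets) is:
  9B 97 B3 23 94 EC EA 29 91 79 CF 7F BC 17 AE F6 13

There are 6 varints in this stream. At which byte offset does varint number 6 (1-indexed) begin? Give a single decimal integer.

  byte[0]=0x9B cont=1 payload=0x1B=27: acc |= 27<<0 -> acc=27 shift=7
  byte[1]=0x97 cont=1 payload=0x17=23: acc |= 23<<7 -> acc=2971 shift=14
  byte[2]=0xB3 cont=1 payload=0x33=51: acc |= 51<<14 -> acc=838555 shift=21
  byte[3]=0x23 cont=0 payload=0x23=35: acc |= 35<<21 -> acc=74238875 shift=28 [end]
Varint 1: bytes[0:4] = 9B 97 B3 23 -> value 74238875 (4 byte(s))
  byte[4]=0x94 cont=1 payload=0x14=20: acc |= 20<<0 -> acc=20 shift=7
  byte[5]=0xEC cont=1 payload=0x6C=108: acc |= 108<<7 -> acc=13844 shift=14
  byte[6]=0xEA cont=1 payload=0x6A=106: acc |= 106<<14 -> acc=1750548 shift=21
  byte[7]=0x29 cont=0 payload=0x29=41: acc |= 41<<21 -> acc=87733780 shift=28 [end]
Varint 2: bytes[4:8] = 94 EC EA 29 -> value 87733780 (4 byte(s))
  byte[8]=0x91 cont=1 payload=0x11=17: acc |= 17<<0 -> acc=17 shift=7
  byte[9]=0x79 cont=0 payload=0x79=121: acc |= 121<<7 -> acc=15505 shift=14 [end]
Varint 3: bytes[8:10] = 91 79 -> value 15505 (2 byte(s))
  byte[10]=0xCF cont=1 payload=0x4F=79: acc |= 79<<0 -> acc=79 shift=7
  byte[11]=0x7F cont=0 payload=0x7F=127: acc |= 127<<7 -> acc=16335 shift=14 [end]
Varint 4: bytes[10:12] = CF 7F -> value 16335 (2 byte(s))
  byte[12]=0xBC cont=1 payload=0x3C=60: acc |= 60<<0 -> acc=60 shift=7
  byte[13]=0x17 cont=0 payload=0x17=23: acc |= 23<<7 -> acc=3004 shift=14 [end]
Varint 5: bytes[12:14] = BC 17 -> value 3004 (2 byte(s))
  byte[14]=0xAE cont=1 payload=0x2E=46: acc |= 46<<0 -> acc=46 shift=7
  byte[15]=0xF6 cont=1 payload=0x76=118: acc |= 118<<7 -> acc=15150 shift=14
  byte[16]=0x13 cont=0 payload=0x13=19: acc |= 19<<14 -> acc=326446 shift=21 [end]
Varint 6: bytes[14:17] = AE F6 13 -> value 326446 (3 byte(s))

Answer: 14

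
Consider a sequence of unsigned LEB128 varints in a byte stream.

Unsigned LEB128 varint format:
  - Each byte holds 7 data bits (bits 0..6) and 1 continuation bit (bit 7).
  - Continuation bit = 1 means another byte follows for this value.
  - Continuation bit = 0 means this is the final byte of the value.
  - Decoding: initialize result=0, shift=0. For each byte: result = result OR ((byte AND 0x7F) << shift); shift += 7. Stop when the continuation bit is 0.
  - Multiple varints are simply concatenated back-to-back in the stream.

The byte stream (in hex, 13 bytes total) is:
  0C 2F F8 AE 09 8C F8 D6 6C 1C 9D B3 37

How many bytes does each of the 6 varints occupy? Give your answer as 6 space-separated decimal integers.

Answer: 1 1 3 4 1 3

Derivation:
  byte[0]=0x0C cont=0 payload=0x0C=12: acc |= 12<<0 -> acc=12 shift=7 [end]
Varint 1: bytes[0:1] = 0C -> value 12 (1 byte(s))
  byte[1]=0x2F cont=0 payload=0x2F=47: acc |= 47<<0 -> acc=47 shift=7 [end]
Varint 2: bytes[1:2] = 2F -> value 47 (1 byte(s))
  byte[2]=0xF8 cont=1 payload=0x78=120: acc |= 120<<0 -> acc=120 shift=7
  byte[3]=0xAE cont=1 payload=0x2E=46: acc |= 46<<7 -> acc=6008 shift=14
  byte[4]=0x09 cont=0 payload=0x09=9: acc |= 9<<14 -> acc=153464 shift=21 [end]
Varint 3: bytes[2:5] = F8 AE 09 -> value 153464 (3 byte(s))
  byte[5]=0x8C cont=1 payload=0x0C=12: acc |= 12<<0 -> acc=12 shift=7
  byte[6]=0xF8 cont=1 payload=0x78=120: acc |= 120<<7 -> acc=15372 shift=14
  byte[7]=0xD6 cont=1 payload=0x56=86: acc |= 86<<14 -> acc=1424396 shift=21
  byte[8]=0x6C cont=0 payload=0x6C=108: acc |= 108<<21 -> acc=227916812 shift=28 [end]
Varint 4: bytes[5:9] = 8C F8 D6 6C -> value 227916812 (4 byte(s))
  byte[9]=0x1C cont=0 payload=0x1C=28: acc |= 28<<0 -> acc=28 shift=7 [end]
Varint 5: bytes[9:10] = 1C -> value 28 (1 byte(s))
  byte[10]=0x9D cont=1 payload=0x1D=29: acc |= 29<<0 -> acc=29 shift=7
  byte[11]=0xB3 cont=1 payload=0x33=51: acc |= 51<<7 -> acc=6557 shift=14
  byte[12]=0x37 cont=0 payload=0x37=55: acc |= 55<<14 -> acc=907677 shift=21 [end]
Varint 6: bytes[10:13] = 9D B3 37 -> value 907677 (3 byte(s))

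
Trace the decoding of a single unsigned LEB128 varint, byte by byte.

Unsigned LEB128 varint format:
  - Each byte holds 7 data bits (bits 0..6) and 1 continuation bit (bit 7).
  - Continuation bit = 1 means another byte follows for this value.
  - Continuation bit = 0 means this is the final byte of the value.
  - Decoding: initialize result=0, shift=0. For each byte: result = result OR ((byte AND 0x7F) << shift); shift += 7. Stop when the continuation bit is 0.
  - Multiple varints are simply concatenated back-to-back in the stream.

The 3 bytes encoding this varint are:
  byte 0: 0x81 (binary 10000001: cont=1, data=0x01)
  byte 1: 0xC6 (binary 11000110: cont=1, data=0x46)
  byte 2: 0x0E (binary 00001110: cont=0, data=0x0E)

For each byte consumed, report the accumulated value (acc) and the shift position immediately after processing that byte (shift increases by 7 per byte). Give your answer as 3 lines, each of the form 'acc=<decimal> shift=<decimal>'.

Answer: acc=1 shift=7
acc=8961 shift=14
acc=238337 shift=21

Derivation:
byte 0=0x81: payload=0x01=1, contrib = 1<<0 = 1; acc -> 1, shift -> 7
byte 1=0xC6: payload=0x46=70, contrib = 70<<7 = 8960; acc -> 8961, shift -> 14
byte 2=0x0E: payload=0x0E=14, contrib = 14<<14 = 229376; acc -> 238337, shift -> 21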